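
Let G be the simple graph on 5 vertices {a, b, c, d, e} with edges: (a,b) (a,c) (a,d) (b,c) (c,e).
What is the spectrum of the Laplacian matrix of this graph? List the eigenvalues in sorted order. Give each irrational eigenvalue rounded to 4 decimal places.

[0, 0.6972, 1.3820, 3.6180, 4.3028]

With the vertex order [a, b, c, d, e], the degrees are [3, 2, 3, 1, 1], giving D = diag(3, 2, 3, 1, 1) and L = D - A. L is symmetric positive semidefinite, so every eigenvalue is real and nonnegative. The single zero eigenvalue shows the graph is connected. The eigenvalues sum to 10, which equals trace(L) = 2|E|.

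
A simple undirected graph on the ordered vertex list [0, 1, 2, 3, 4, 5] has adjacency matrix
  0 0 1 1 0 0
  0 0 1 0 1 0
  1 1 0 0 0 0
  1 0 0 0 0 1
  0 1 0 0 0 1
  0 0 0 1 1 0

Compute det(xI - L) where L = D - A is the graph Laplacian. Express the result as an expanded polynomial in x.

x^6 - 12x^5 + 54x^4 - 112x^3 + 105x^2 - 36x

With the vertex order [0, 1, 2, 3, 4, 5], the degrees are [2, 2, 2, 2, 2, 2], giving D = diag(2, 2, 2, 2, 2, 2) and L = D - A. The eigenvalues of L are [0, 1, 1, 3, 3, 4]; the characteristic polynomial is the product of (x - lambda_i), which multiplies out to x^6 - 12x^5 + 54x^4 - 112x^3 + 105x^2 - 36x. The coefficient of x^5 equals -trace(L) = -12, matching the sum of degrees. The eigenvalues sum to 12, which equals trace(L) = 2|E|.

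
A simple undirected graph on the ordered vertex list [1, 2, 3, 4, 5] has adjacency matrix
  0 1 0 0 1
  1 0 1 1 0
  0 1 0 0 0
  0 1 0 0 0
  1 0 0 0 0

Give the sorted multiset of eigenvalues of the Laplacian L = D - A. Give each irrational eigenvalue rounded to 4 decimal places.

[0, 0.5188, 1, 2.3111, 4.1701]

Each diagonal entry of L is the vertex degree and each off-diagonal entry is -1 where an edge is present, 0 otherwise; in the order [1, 2, 3, 4, 5] the diagonal is [2, 3, 1, 1, 1]. The multiplicity of 0 as a Laplacian eigenvalue equals the number of connected components. The single zero eigenvalue shows the graph is connected.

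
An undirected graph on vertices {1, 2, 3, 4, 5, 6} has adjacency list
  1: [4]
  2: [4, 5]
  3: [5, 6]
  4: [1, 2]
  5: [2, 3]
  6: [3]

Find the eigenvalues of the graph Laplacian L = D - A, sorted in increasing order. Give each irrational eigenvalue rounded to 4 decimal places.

With the vertex order [1, 2, 3, 4, 5, 6], the degrees are [1, 2, 2, 2, 2, 1], giving D = diag(1, 2, 2, 2, 2, 1) and L = D - A. Diagonalising L (or applying a numerical eigensolver to the 6x6 matrix) gives the spectrum above. The eigenvalues sum to 10, which equals trace(L) = 2|E|.

[0, 0.2679, 1, 2, 3, 3.7321]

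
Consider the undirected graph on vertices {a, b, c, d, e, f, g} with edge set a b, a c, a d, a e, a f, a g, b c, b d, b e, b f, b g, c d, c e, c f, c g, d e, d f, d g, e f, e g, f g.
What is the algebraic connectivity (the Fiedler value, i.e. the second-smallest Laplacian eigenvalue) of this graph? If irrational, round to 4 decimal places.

Each diagonal entry of L is the vertex degree and each off-diagonal entry is -1 where an edge is present, 0 otherwise; in the order [a, b, c, d, e, f, g] the diagonal is [6, 6, 6, 6, 6, 6, 6]. Computing the eigenvalues of L and sorting gives [0, 7, 7, 7, 7, 7, 7]. The Fiedler value lambda_2 = 7 is strictly positive, so the graph is connected. By the matrix-tree theorem the graph has (1/7) * product of the nonzero eigenvalues = 16807 spanning trees.

7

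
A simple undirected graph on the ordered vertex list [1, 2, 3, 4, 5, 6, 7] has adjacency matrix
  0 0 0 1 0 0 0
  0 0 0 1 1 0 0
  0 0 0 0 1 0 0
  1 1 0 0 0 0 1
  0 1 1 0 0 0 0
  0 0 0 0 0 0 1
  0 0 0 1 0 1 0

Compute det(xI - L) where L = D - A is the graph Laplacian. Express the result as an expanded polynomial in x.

x^7 - 12x^6 + 54x^5 - 114x^4 + 115x^3 - 50x^2 + 7x

With the vertex order [1, 2, 3, 4, 5, 6, 7], the degrees are [1, 2, 1, 3, 2, 1, 2], giving D = diag(1, 2, 1, 3, 2, 1, 2) and L = D - A. Computing det(xI - L) by cofactor expansion (or equivalently via sum-over-permutations) gives x^7 - 12x^6 + 54x^5 - 114x^4 + 115x^3 - 50x^2 + 7x. The constant term is 0 because L is singular (the all-ones vector lies in its kernel). The largest eigenvalue, 4.3342, is at most the vertex count 7. There is one zero in the spectrum, matching the 1 component.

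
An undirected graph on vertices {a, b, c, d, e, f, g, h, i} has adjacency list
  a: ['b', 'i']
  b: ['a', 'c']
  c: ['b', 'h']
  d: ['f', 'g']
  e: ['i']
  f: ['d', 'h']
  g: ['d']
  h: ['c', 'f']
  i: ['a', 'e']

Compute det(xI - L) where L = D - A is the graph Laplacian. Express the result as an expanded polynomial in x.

Each diagonal entry of L is the vertex degree and each off-diagonal entry is -1 where an edge is present, 0 otherwise; in the order [a, b, c, d, e, f, g, h, i] the diagonal is [2, 2, 2, 2, 1, 2, 1, 2, 2]. Computing det(xI - L) by cofactor expansion (or equivalently via sum-over-permutations) gives x^9 - 16x^8 + 105x^7 - 364x^6 + 715x^5 - 792x^4 + 462x^3 - 120x^2 + 9x. Since p(0) = det(-L) = 0, x divides p(x).

x^9 - 16x^8 + 105x^7 - 364x^6 + 715x^5 - 792x^4 + 462x^3 - 120x^2 + 9x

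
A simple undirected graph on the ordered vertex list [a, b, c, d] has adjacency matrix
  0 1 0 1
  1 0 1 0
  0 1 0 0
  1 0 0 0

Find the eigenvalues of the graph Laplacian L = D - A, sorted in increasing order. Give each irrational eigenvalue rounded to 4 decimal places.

Each diagonal entry of L is the vertex degree and each off-diagonal entry is -1 where an edge is present, 0 otherwise; in the order [a, b, c, d] the diagonal is [2, 2, 1, 1]. Diagonalising L (or applying a numerical eigensolver to the 4x4 matrix) gives the spectrum above. The single zero eigenvalue shows the graph is connected. The eigenvalues sum to 6, which equals trace(L) = 2|E|.

[0, 0.5858, 2, 3.4142]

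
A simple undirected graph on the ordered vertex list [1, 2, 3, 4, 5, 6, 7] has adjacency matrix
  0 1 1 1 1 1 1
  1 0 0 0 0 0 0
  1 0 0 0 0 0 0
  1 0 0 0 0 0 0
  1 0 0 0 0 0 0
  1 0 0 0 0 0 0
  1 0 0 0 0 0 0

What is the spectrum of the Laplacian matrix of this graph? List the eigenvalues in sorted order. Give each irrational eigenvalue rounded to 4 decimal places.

[0, 1, 1, 1, 1, 1, 7]

Each diagonal entry of L is the vertex degree and each off-diagonal entry is -1 where an edge is present, 0 otherwise; in the order [1, 2, 3, 4, 5, 6, 7] the diagonal is [6, 1, 1, 1, 1, 1, 1]. Diagonalising L (or applying a numerical eigensolver to the 7x7 matrix) gives the spectrum above. The single zero eigenvalue shows the graph is connected.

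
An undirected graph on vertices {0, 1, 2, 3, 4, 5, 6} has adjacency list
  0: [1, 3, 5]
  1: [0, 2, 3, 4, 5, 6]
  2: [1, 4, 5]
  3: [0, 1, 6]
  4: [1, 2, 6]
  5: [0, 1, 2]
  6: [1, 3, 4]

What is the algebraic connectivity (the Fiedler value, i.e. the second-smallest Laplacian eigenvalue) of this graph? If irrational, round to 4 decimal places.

Reading degrees in the order [0, 1, 2, 3, 4, 5, 6] gives [3, 6, 3, 3, 3, 3, 3]; set D = diag(3, 6, 3, 3, 3, 3, 3) and form L = D - A. Computing the eigenvalues of L and sorting gives [0, 2, 2, 4, 4, 5, 7]. The Fiedler value lambda_2 = 2 is strictly positive, so the graph is connected. The largest eigenvalue, 7, is at most the vertex count 7. By the matrix-tree theorem the graph has (1/7) * product of the nonzero eigenvalues = 320 spanning trees.

2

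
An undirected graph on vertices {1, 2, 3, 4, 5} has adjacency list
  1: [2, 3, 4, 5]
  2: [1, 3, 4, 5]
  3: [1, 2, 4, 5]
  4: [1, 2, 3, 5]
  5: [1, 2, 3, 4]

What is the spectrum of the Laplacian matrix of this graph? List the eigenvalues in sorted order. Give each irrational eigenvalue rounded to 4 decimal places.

[0, 5, 5, 5, 5]

Reading degrees in the order [1, 2, 3, 4, 5] gives [4, 4, 4, 4, 4]; set D = diag(4, 4, 4, 4, 4) and form L = D - A. L is symmetric positive semidefinite, so every eigenvalue is real and nonnegative. The single zero eigenvalue shows the graph is connected. By the matrix-tree theorem the graph has (1/5) * product of the nonzero eigenvalues = 125 spanning trees.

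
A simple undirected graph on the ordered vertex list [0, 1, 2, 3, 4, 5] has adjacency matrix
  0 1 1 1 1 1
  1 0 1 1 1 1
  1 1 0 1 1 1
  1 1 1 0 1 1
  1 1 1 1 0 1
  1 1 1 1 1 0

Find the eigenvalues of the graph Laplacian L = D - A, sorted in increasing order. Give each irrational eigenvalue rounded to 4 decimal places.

Each diagonal entry of L is the vertex degree and each off-diagonal entry is -1 where an edge is present, 0 otherwise; in the order [0, 1, 2, 3, 4, 5] the diagonal is [5, 5, 5, 5, 5, 5]. Since every row of L sums to 0, the all-ones vector is in the kernel and 0 is an eigenvalue.

[0, 6, 6, 6, 6, 6]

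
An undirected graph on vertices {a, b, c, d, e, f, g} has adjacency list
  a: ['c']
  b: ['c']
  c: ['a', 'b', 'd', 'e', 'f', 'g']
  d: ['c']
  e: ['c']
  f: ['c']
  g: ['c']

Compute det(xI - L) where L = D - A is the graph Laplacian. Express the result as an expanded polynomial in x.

Each diagonal entry of L is the vertex degree and each off-diagonal entry is -1 where an edge is present, 0 otherwise; in the order [a, b, c, d, e, f, g] the diagonal is [1, 1, 6, 1, 1, 1, 1]. L has integer entries, so p(x) = det(xI - L) has integer coefficients. Expanding the determinant yields x^7 - 12x^6 + 45x^5 - 80x^4 + 75x^3 - 36x^2 + 7x. The constant term is 0 because L is singular (the all-ones vector lies in its kernel). The eigenvalues sum to 12, which equals trace(L) = 2|E|. By the matrix-tree theorem the graph has (1/7) * product of the nonzero eigenvalues = 1 spanning tree.

x^7 - 12x^6 + 45x^5 - 80x^4 + 75x^3 - 36x^2 + 7x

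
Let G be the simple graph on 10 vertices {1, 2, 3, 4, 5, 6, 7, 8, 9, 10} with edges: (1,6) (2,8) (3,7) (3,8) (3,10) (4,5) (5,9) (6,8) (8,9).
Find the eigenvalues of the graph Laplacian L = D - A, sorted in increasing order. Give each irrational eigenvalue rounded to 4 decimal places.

[0, 0.2207, 0.3298, 0.7073, 1, 1.4285, 2.3268, 3.0917, 3.5074, 5.3876]

Reading degrees in the order [1, 2, 3, 4, 5, 6, 7, 8, 9, 10] gives [1, 1, 3, 1, 2, 2, 1, 4, 2, 1]; set D = diag(1, 1, 3, 1, 2, 2, 1, 4, 2, 1) and form L = D - A. Diagonalising L (or applying a numerical eigensolver to the 10x10 matrix) gives the spectrum above. By the matrix-tree theorem the graph has (1/10) * product of the nonzero eigenvalues = 1 spanning tree.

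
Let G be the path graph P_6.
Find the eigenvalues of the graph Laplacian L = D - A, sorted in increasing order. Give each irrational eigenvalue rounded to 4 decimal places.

[0, 0.2679, 1, 2, 3, 3.7321]

The graph has 6 vertices and degree multiset [2, 2, 2, 2, 1, 1]; D is the diagonal matrix of degrees and L = D - A. Diagonalising L (or applying a numerical eigensolver to the 6x6 matrix) gives the spectrum above. The largest eigenvalue, 3.7321, is at most the vertex count 6.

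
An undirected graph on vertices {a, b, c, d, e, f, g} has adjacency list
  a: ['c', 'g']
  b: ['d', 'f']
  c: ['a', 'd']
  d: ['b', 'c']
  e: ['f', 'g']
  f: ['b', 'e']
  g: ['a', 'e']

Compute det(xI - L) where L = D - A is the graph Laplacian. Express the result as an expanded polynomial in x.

x^7 - 14x^6 + 77x^5 - 210x^4 + 294x^3 - 196x^2 + 49x

Reading degrees in the order [a, b, c, d, e, f, g] gives [2, 2, 2, 2, 2, 2, 2]; set D = diag(2, 2, 2, 2, 2, 2, 2) and form L = D - A. Computing det(xI - L) by cofactor expansion (or equivalently via sum-over-permutations) gives x^7 - 14x^6 + 77x^5 - 210x^4 + 294x^3 - 196x^2 + 49x. The coefficient of x^6 equals -trace(L) = -14, matching the sum of degrees. By the matrix-tree theorem the graph has (1/7) * product of the nonzero eigenvalues = 7 spanning trees. The largest eigenvalue, 3.8019, is at most the vertex count 7.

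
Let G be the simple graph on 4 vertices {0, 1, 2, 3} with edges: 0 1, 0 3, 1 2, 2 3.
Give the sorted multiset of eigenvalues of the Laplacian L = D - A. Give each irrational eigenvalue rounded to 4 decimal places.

With the vertex order [0, 1, 2, 3], the degrees are [2, 2, 2, 2], giving D = diag(2, 2, 2, 2) and L = D - A. Since every row of L sums to 0, the all-ones vector is in the kernel and 0 is an eigenvalue. The largest eigenvalue, 4, is at most the vertex count 4.

[0, 2, 2, 4]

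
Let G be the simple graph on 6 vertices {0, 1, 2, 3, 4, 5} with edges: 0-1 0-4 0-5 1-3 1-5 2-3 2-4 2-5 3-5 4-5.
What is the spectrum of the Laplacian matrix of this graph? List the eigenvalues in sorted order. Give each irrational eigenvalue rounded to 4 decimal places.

[0, 2.3820, 2.3820, 4.6180, 4.6180, 6]

Reading degrees in the order [0, 1, 2, 3, 4, 5] gives [3, 3, 3, 3, 3, 5]; set D = diag(3, 3, 3, 3, 3, 5) and form L = D - A. Diagonalising L (or applying a numerical eigensolver to the 6x6 matrix) gives the spectrum above.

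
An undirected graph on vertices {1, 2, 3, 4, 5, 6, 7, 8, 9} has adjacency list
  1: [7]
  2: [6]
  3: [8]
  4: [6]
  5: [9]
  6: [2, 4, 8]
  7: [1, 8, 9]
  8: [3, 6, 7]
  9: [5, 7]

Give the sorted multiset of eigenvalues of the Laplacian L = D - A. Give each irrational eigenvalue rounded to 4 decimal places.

Each diagonal entry of L is the vertex degree and each off-diagonal entry is -1 where an edge is present, 0 otherwise; in the order [1, 2, 3, 4, 5, 6, 7, 8, 9] the diagonal is [1, 1, 1, 1, 1, 3, 3, 3, 2]. Diagonalising L (or applying a numerical eigensolver to the 9x9 matrix) gives the spectrum above. The single zero eigenvalue shows the graph is connected. There is one zero in the spectrum, matching the 1 component.

[0, 0.2118, 0.5546, 0.7223, 1, 2.0782, 2.7338, 3.8525, 4.8468]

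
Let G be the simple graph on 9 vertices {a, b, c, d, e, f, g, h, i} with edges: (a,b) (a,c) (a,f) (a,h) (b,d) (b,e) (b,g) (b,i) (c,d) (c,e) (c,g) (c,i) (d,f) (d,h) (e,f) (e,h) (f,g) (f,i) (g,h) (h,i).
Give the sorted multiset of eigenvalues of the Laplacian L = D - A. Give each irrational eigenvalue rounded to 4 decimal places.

Reading degrees in the order [a, b, c, d, e, f, g, h, i] gives [4, 5, 5, 4, 4, 5, 4, 5, 4]; set D = diag(4, 5, 5, 4, 4, 5, 4, 5, 4) and form L = D - A. L is symmetric positive semidefinite, so every eigenvalue is real and nonnegative. The single zero eigenvalue shows the graph is connected. There is one zero in the spectrum, matching the 1 component. The largest eigenvalue, 9, is at most the vertex count 9.

[0, 4, 4, 4, 4, 5, 5, 5, 9]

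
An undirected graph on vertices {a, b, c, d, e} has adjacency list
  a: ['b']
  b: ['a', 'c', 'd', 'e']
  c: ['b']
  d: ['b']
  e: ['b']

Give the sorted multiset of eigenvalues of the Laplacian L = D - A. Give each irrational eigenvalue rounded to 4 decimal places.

[0, 1, 1, 1, 5]

Reading degrees in the order [a, b, c, d, e] gives [1, 4, 1, 1, 1]; set D = diag(1, 4, 1, 1, 1) and form L = D - A. The multiplicity of 0 as a Laplacian eigenvalue equals the number of connected components. The single zero eigenvalue shows the graph is connected. There is one zero in the spectrum, matching the 1 component.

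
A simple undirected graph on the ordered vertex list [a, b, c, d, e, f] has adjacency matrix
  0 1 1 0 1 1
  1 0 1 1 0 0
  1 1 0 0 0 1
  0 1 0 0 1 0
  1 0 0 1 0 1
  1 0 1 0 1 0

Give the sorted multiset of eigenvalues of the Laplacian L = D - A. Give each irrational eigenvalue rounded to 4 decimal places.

Reading degrees in the order [a, b, c, d, e, f] gives [4, 3, 3, 2, 3, 3]; set D = diag(4, 3, 3, 2, 3, 3) and form L = D - A. L is symmetric positive semidefinite, so every eigenvalue is real and nonnegative. The single zero eigenvalue shows the graph is connected.

[0, 1.6972, 2.3820, 4, 4.6180, 5.3028]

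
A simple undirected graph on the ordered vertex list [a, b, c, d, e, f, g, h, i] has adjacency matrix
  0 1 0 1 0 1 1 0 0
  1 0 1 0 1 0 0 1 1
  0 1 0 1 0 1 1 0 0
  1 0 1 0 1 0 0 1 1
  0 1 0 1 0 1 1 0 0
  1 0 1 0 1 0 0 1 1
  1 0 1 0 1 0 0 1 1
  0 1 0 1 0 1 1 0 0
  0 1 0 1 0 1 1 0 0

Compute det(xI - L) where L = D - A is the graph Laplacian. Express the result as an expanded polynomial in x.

x^9 - 40x^8 + 690x^7 - 6720x^6 + 40485x^5 - 154704x^4 + 366560x^3 - 492800x^2 + 288000x

Reading degrees in the order [a, b, c, d, e, f, g, h, i] gives [4, 5, 4, 5, 4, 5, 5, 4, 4]; set D = diag(4, 5, 4, 5, 4, 5, 5, 4, 4) and form L = D - A. Computing det(xI - L) by cofactor expansion (or equivalently via sum-over-permutations) gives x^9 - 40x^8 + 690x^7 - 6720x^6 + 40485x^5 - 154704x^4 + 366560x^3 - 492800x^2 + 288000x. Since p(0) = det(-L) = 0, x divides p(x). There is one zero in the spectrum, matching the 1 component.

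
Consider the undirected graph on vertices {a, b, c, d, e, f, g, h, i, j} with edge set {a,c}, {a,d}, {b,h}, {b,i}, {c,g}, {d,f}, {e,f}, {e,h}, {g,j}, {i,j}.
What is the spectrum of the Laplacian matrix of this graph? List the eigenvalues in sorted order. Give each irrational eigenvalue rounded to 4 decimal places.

Reading degrees in the order [a, b, c, d, e, f, g, h, i, j] gives [2, 2, 2, 2, 2, 2, 2, 2, 2, 2]; set D = diag(2, 2, 2, 2, 2, 2, 2, 2, 2, 2) and form L = D - A. Since every row of L sums to 0, the all-ones vector is in the kernel and 0 is an eigenvalue. The eigenvalues sum to 20, which equals trace(L) = 2|E|.

[0, 0.3820, 0.3820, 1.3820, 1.3820, 2.6180, 2.6180, 3.6180, 3.6180, 4]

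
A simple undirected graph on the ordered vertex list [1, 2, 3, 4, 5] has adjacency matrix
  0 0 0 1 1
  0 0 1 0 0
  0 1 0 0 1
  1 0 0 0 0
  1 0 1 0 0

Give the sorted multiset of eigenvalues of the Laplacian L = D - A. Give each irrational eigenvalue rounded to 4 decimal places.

With the vertex order [1, 2, 3, 4, 5], the degrees are [2, 1, 2, 1, 2], giving D = diag(2, 1, 2, 1, 2) and L = D - A. The multiplicity of 0 as a Laplacian eigenvalue equals the number of connected components. The single zero eigenvalue shows the graph is connected. The largest eigenvalue, 3.6180, is at most the vertex count 5. The eigenvalues sum to 8, which equals trace(L) = 2|E|.

[0, 0.3820, 1.3820, 2.6180, 3.6180]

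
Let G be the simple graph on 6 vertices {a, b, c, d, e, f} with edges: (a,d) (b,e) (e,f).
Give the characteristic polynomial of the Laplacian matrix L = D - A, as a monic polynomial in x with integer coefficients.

With the vertex order [a, b, c, d, e, f], the degrees are [1, 1, 0, 1, 2, 1], giving D = diag(1, 1, 0, 1, 2, 1) and L = D - A. L has integer entries, so p(x) = det(xI - L) has integer coefficients. Expanding the determinant yields x^6 - 6x^5 + 11x^4 - 6x^3. The constant term is 0 because L is singular (the all-ones vector lies in its kernel). There are 3 zeros in the spectrum, matching the 3 components.

x^6 - 6x^5 + 11x^4 - 6x^3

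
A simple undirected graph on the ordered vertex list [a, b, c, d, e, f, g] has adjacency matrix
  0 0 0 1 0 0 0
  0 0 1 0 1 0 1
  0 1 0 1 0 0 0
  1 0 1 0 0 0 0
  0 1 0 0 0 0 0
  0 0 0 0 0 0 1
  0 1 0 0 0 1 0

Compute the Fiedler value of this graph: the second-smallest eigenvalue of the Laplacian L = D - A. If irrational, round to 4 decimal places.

0.2603

Reading degrees in the order [a, b, c, d, e, f, g] gives [1, 3, 2, 2, 1, 1, 2]; set D = diag(1, 3, 2, 2, 1, 1, 2) and form L = D - A. The sorted Laplacian eigenvalues are [0, 0.2603, 0.6262, 1.4055, 2.2742, 3.0996, 4.3342]; the algebraic connectivity is the second entry, 0.2603. The largest eigenvalue, 4.3342, is at most the vertex count 7.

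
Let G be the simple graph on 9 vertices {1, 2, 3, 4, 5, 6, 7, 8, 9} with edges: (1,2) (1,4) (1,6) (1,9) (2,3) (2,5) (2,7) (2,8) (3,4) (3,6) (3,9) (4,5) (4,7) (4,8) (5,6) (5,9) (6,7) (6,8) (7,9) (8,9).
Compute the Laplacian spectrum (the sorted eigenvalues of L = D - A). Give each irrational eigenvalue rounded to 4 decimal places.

Reading degrees in the order [1, 2, 3, 4, 5, 6, 7, 8, 9] gives [4, 5, 4, 5, 4, 5, 4, 4, 5]; set D = diag(4, 5, 4, 5, 4, 5, 4, 4, 5) and form L = D - A. L is symmetric positive semidefinite, so every eigenvalue is real and nonnegative.

[0, 4, 4, 4, 4, 5, 5, 5, 9]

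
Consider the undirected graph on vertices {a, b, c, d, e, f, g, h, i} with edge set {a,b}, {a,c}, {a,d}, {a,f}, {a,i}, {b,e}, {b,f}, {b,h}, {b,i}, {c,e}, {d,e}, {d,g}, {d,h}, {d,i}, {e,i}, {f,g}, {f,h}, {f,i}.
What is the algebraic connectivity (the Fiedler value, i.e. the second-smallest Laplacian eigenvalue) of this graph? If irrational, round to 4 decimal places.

1.4876

With the vertex order [a, b, c, d, e, f, g, h, i], the degrees are [5, 5, 2, 5, 4, 5, 2, 3, 5], giving D = diag(5, 5, 2, 5, 4, 5, 2, 3, 5) and L = D - A. Computing the eigenvalues of L and sorting gives [0, 1.4876, 2.1632, 3.2983, 4.0185, 4.8883, 6.1011, 6.5979, 7.4452]. The Fiedler value lambda_2 = 1.4876 is strictly positive, so the graph is connected. The eigenvalues sum to 36, which equals trace(L) = 2|E|. There is one zero in the spectrum, matching the 1 component.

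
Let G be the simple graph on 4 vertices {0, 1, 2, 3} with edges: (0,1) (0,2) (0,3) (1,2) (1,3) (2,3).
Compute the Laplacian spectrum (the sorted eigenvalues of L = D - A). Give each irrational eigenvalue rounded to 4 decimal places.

[0, 4, 4, 4]

With the vertex order [0, 1, 2, 3], the degrees are [3, 3, 3, 3], giving D = diag(3, 3, 3, 3) and L = D - A. L is symmetric positive semidefinite, so every eigenvalue is real and nonnegative. By the matrix-tree theorem the graph has (1/4) * product of the nonzero eigenvalues = 16 spanning trees.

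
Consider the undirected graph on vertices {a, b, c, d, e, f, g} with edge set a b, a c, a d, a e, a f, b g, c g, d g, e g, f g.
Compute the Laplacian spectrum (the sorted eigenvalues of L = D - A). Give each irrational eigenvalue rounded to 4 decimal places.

[0, 2, 2, 2, 2, 5, 7]

Reading degrees in the order [a, b, c, d, e, f, g] gives [5, 2, 2, 2, 2, 2, 5]; set D = diag(5, 2, 2, 2, 2, 2, 5) and form L = D - A. Diagonalising L (or applying a numerical eigensolver to the 7x7 matrix) gives the spectrum above. The single zero eigenvalue shows the graph is connected.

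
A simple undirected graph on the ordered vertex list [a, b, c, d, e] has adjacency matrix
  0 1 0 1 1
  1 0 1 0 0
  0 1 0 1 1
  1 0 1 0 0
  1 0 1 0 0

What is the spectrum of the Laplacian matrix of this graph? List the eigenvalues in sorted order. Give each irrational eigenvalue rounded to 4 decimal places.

[0, 2, 2, 3, 5]

Each diagonal entry of L is the vertex degree and each off-diagonal entry is -1 where an edge is present, 0 otherwise; in the order [a, b, c, d, e] the diagonal is [3, 2, 3, 2, 2]. Diagonalising L (or applying a numerical eigensolver to the 5x5 matrix) gives the spectrum above. The single zero eigenvalue shows the graph is connected.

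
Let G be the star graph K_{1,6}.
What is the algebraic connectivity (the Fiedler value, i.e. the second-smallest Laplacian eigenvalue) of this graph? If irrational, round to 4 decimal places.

1

The graph has 7 vertices and degree multiset [6, 1, 1, 1, 1, 1, 1]; D is the diagonal matrix of degrees and L = D - A. The sorted Laplacian eigenvalues are [0, 1, 1, 1, 1, 1, 7]; the algebraic connectivity is the second entry, 1. By the matrix-tree theorem the graph has (1/7) * product of the nonzero eigenvalues = 1 spanning tree.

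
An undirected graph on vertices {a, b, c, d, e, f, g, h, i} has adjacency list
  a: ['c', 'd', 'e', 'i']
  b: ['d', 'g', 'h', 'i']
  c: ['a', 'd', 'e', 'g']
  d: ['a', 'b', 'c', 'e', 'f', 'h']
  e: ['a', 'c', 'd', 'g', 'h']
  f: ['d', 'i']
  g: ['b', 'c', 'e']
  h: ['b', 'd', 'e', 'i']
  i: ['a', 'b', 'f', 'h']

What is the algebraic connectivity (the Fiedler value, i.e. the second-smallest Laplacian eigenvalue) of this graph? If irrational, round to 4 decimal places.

1.6172

Reading degrees in the order [a, b, c, d, e, f, g, h, i] gives [4, 4, 4, 6, 5, 2, 3, 4, 4]; set D = diag(4, 4, 4, 6, 5, 2, 3, 4, 4) and form L = D - A. The sorted Laplacian eigenvalues are [0, 1.6172, 2.7205, 3, 4.2075, 5, 5.4261, 6.5480, 7.4808]; the algebraic connectivity is the second entry, 1.6172. The eigenvalues sum to 36, which equals trace(L) = 2|E|.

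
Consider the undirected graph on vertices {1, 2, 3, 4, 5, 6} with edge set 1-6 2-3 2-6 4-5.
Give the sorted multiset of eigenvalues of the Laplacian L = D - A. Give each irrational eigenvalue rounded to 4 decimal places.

With the vertex order [1, 2, 3, 4, 5, 6], the degrees are [1, 2, 1, 1, 1, 2], giving D = diag(1, 2, 1, 1, 1, 2) and L = D - A. Diagonalising L (or applying a numerical eigensolver to the 6x6 matrix) gives the spectrum above. The 2 zero eigenvalues correspond to the 2 connected components. The largest eigenvalue, 3.4142, is at most the vertex count 6.

[0, 0, 0.5858, 2, 2, 3.4142]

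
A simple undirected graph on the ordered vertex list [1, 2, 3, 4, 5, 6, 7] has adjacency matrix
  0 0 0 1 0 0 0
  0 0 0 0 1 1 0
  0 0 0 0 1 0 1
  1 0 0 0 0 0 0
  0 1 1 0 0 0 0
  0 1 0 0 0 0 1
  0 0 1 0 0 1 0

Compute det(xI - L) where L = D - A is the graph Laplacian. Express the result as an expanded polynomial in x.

Reading degrees in the order [1, 2, 3, 4, 5, 6, 7] gives [1, 2, 2, 1, 2, 2, 2]; set D = diag(1, 2, 2, 1, 2, 2, 2) and form L = D - A. Computing det(xI - L) by cofactor expansion (or equivalently via sum-over-permutations) gives x^7 - 12x^6 + 55x^5 - 120x^4 + 125x^3 - 50x^2. The constant term is 0 because L is singular (the all-ones vector lies in its kernel). The eigenvalues sum to 12, which equals trace(L) = 2|E|.

x^7 - 12x^6 + 55x^5 - 120x^4 + 125x^3 - 50x^2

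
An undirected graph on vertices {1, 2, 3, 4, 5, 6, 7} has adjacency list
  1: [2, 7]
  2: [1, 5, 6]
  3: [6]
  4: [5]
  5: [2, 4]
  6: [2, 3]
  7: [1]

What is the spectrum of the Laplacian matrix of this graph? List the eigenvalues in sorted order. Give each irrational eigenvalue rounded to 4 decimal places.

Reading degrees in the order [1, 2, 3, 4, 5, 6, 7] gives [2, 3, 1, 1, 2, 2, 1]; set D = diag(2, 3, 1, 1, 2, 2, 1) and form L = D - A. L is symmetric positive semidefinite, so every eigenvalue is real and nonnegative. The single zero eigenvalue shows the graph is connected. The eigenvalues sum to 12, which equals trace(L) = 2|E|. There is one zero in the spectrum, matching the 1 component.

[0, 0.3820, 0.3820, 1.5858, 2.6180, 2.6180, 4.4142]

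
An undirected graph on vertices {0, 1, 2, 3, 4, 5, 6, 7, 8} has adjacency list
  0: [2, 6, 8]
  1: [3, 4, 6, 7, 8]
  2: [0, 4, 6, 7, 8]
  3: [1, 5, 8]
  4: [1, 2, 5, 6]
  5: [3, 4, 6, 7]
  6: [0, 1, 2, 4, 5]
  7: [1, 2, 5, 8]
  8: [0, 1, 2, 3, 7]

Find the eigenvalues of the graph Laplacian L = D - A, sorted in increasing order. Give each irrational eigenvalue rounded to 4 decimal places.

[0, 2.2623, 2.8754, 3.5125, 4.2556, 5.3093, 5.8553, 6.3831, 7.5464]

With the vertex order [0, 1, 2, 3, 4, 5, 6, 7, 8], the degrees are [3, 5, 5, 3, 4, 4, 5, 4, 5], giving D = diag(3, 5, 5, 3, 4, 4, 5, 4, 5) and L = D - A. Since every row of L sums to 0, the all-ones vector is in the kernel and 0 is an eigenvalue. The single zero eigenvalue shows the graph is connected. There is one zero in the spectrum, matching the 1 component.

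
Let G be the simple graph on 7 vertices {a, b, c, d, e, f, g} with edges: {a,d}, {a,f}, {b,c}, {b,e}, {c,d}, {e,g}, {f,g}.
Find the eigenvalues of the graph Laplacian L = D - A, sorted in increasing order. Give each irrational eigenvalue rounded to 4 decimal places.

[0, 0.7530, 0.7530, 2.4450, 2.4450, 3.8019, 3.8019]

With the vertex order [a, b, c, d, e, f, g], the degrees are [2, 2, 2, 2, 2, 2, 2], giving D = diag(2, 2, 2, 2, 2, 2, 2) and L = D - A. The multiplicity of 0 as a Laplacian eigenvalue equals the number of connected components. The single zero eigenvalue shows the graph is connected. The eigenvalues sum to 14, which equals trace(L) = 2|E|.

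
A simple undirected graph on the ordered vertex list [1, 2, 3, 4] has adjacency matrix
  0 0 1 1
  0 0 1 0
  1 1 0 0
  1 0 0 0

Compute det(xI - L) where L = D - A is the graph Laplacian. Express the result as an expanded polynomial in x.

Each diagonal entry of L is the vertex degree and each off-diagonal entry is -1 where an edge is present, 0 otherwise; in the order [1, 2, 3, 4] the diagonal is [2, 1, 2, 1]. L has integer entries, so p(x) = det(xI - L) has integer coefficients. Expanding the determinant yields x^4 - 6x^3 + 10x^2 - 4x. The coefficient of x^3 equals -trace(L) = -6, matching the sum of degrees. The eigenvalues sum to 6, which equals trace(L) = 2|E|.

x^4 - 6x^3 + 10x^2 - 4x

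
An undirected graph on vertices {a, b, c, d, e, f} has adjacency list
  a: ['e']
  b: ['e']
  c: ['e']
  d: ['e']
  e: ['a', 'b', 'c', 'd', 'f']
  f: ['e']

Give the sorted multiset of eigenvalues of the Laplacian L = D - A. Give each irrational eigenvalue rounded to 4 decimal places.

[0, 1, 1, 1, 1, 6]

Reading degrees in the order [a, b, c, d, e, f] gives [1, 1, 1, 1, 5, 1]; set D = diag(1, 1, 1, 1, 5, 1) and form L = D - A. Diagonalising L (or applying a numerical eigensolver to the 6x6 matrix) gives the spectrum above. The largest eigenvalue, 6, is at most the vertex count 6. There is one zero in the spectrum, matching the 1 component.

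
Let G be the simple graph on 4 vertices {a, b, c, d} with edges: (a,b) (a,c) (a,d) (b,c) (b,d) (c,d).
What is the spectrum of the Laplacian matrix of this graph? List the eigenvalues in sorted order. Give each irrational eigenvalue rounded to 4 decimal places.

[0, 4, 4, 4]

Reading degrees in the order [a, b, c, d] gives [3, 3, 3, 3]; set D = diag(3, 3, 3, 3) and form L = D - A. L is symmetric positive semidefinite, so every eigenvalue is real and nonnegative. The eigenvalues sum to 12, which equals trace(L) = 2|E|.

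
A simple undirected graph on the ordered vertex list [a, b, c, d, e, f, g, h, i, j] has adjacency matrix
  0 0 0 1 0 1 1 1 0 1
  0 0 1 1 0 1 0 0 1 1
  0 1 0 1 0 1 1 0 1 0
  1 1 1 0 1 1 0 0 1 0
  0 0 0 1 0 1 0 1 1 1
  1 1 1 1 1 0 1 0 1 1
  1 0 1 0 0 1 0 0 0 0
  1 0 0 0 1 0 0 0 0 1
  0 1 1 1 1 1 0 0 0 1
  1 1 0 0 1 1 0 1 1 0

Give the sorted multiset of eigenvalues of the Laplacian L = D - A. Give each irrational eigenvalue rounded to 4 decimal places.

[0, 2.2815, 2.8160, 5, 5.0936, 5.6824, 6.6282, 7.2740, 8.1390, 9.0854]

Each diagonal entry of L is the vertex degree and each off-diagonal entry is -1 where an edge is present, 0 otherwise; in the order [a, b, c, d, e, f, g, h, i, j] the diagonal is [5, 5, 5, 6, 5, 8, 3, 3, 6, 6]. Since every row of L sums to 0, the all-ones vector is in the kernel and 0 is an eigenvalue. The single zero eigenvalue shows the graph is connected.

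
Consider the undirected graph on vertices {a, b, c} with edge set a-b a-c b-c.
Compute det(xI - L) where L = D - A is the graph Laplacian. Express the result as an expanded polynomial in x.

With the vertex order [a, b, c], the degrees are [2, 2, 2], giving D = diag(2, 2, 2) and L = D - A. The eigenvalues of L are [0, 3, 3]; the characteristic polynomial is the product of (x - lambda_i), which multiplies out to x^3 - 6x^2 + 9x. The constant term is 0 because L is singular (the all-ones vector lies in its kernel). There is one zero in the spectrum, matching the 1 component.

x^3 - 6x^2 + 9x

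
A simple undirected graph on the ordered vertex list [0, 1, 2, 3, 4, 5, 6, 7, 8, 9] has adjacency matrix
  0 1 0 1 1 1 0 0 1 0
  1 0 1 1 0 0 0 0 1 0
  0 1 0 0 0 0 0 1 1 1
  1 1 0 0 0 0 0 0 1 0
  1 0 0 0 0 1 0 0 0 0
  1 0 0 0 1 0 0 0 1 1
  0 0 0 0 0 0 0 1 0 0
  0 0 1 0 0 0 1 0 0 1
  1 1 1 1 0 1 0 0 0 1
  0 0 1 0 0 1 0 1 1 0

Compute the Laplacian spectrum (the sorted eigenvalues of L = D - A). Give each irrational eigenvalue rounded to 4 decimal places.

With the vertex order [0, 1, 2, 3, 4, 5, 6, 7, 8, 9], the degrees are [5, 4, 4, 3, 2, 4, 1, 3, 6, 4], giving D = diag(5, 4, 4, 3, 2, 4, 1, 3, 6, 4) and L = D - A. Since every row of L sums to 0, the all-ones vector is in the kernel and 0 is an eigenvalue. The single zero eigenvalue shows the graph is connected. The eigenvalues sum to 36, which equals trace(L) = 2|E|.

[0, 0.5715, 1.6033, 2.1111, 3.6414, 4.0316, 4.9526, 5.7067, 6.1902, 7.1917]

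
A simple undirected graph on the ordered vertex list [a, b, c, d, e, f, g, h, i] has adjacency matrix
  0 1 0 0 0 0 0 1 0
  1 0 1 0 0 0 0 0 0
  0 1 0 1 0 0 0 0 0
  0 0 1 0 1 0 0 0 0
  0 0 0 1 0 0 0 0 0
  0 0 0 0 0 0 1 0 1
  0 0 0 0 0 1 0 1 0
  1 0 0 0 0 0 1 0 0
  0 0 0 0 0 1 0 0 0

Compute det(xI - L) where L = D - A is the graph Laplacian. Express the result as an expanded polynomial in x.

Each diagonal entry of L is the vertex degree and each off-diagonal entry is -1 where an edge is present, 0 otherwise; in the order [a, b, c, d, e, f, g, h, i] the diagonal is [2, 2, 2, 2, 1, 2, 2, 2, 1]. Computing det(xI - L) by cofactor expansion (or equivalently via sum-over-permutations) gives x^9 - 16x^8 + 105x^7 - 364x^6 + 715x^5 - 792x^4 + 462x^3 - 120x^2 + 9x. The constant term is 0 because L is singular (the all-ones vector lies in its kernel). There is one zero in the spectrum, matching the 1 component.

x^9 - 16x^8 + 105x^7 - 364x^6 + 715x^5 - 792x^4 + 462x^3 - 120x^2 + 9x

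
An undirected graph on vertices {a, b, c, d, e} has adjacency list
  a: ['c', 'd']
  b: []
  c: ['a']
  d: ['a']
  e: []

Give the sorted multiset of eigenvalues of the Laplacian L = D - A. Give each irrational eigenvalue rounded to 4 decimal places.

With the vertex order [a, b, c, d, e], the degrees are [2, 0, 1, 1, 0], giving D = diag(2, 0, 1, 1, 0) and L = D - A. The multiplicity of 0 as a Laplacian eigenvalue equals the number of connected components. The 3 zero eigenvalues correspond to the 3 connected components. The eigenvalues sum to 4, which equals trace(L) = 2|E|. There are 3 zeros in the spectrum, matching the 3 components.

[0, 0, 0, 1, 3]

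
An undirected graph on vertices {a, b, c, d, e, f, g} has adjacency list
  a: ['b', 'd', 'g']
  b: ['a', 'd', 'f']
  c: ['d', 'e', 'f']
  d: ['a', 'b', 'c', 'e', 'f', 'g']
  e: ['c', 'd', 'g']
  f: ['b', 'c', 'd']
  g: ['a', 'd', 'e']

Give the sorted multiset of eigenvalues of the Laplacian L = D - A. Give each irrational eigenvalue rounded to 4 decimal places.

[0, 2, 2, 4, 4, 5, 7]

With the vertex order [a, b, c, d, e, f, g], the degrees are [3, 3, 3, 6, 3, 3, 3], giving D = diag(3, 3, 3, 6, 3, 3, 3) and L = D - A. L is symmetric positive semidefinite, so every eigenvalue is real and nonnegative. The single zero eigenvalue shows the graph is connected. There is one zero in the spectrum, matching the 1 component.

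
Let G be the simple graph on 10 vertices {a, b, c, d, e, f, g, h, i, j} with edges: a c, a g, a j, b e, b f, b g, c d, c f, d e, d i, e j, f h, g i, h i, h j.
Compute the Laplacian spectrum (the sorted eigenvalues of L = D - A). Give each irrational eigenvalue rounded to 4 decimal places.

Reading degrees in the order [a, b, c, d, e, f, g, h, i, j] gives [3, 3, 3, 3, 3, 3, 3, 3, 3, 3]; set D = diag(3, 3, 3, 3, 3, 3, 3, 3, 3, 3) and form L = D - A. Since every row of L sums to 0, the all-ones vector is in the kernel and 0 is an eigenvalue. The single zero eigenvalue shows the graph is connected. By the matrix-tree theorem the graph has (1/10) * product of the nonzero eigenvalues = 2000 spanning trees. There is one zero in the spectrum, matching the 1 component.

[0, 2, 2, 2, 2, 2, 5, 5, 5, 5]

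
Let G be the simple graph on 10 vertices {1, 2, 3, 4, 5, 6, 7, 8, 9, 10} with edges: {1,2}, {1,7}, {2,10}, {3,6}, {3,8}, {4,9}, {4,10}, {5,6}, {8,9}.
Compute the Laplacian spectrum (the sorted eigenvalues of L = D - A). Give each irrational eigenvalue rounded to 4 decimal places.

With the vertex order [1, 2, 3, 4, 5, 6, 7, 8, 9, 10], the degrees are [2, 2, 2, 2, 1, 2, 1, 2, 2, 2], giving D = diag(2, 2, 2, 2, 1, 2, 1, 2, 2, 2) and L = D - A. L is symmetric positive semidefinite, so every eigenvalue is real and nonnegative. The single zero eigenvalue shows the graph is connected. The largest eigenvalue, 3.9021, is at most the vertex count 10. The eigenvalues sum to 18, which equals trace(L) = 2|E|.

[0, 0.0979, 0.3820, 0.8244, 1.3820, 2, 2.6180, 3.1756, 3.6180, 3.9021]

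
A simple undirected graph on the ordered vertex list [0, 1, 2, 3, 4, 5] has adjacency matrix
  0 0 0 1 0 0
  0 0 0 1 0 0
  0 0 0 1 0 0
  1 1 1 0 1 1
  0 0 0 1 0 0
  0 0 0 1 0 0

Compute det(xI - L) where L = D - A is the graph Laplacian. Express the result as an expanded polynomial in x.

With the vertex order [0, 1, 2, 3, 4, 5], the degrees are [1, 1, 1, 5, 1, 1], giving D = diag(1, 1, 1, 5, 1, 1) and L = D - A. Computing det(xI - L) by cofactor expansion (or equivalently via sum-over-permutations) gives x^6 - 10x^5 + 30x^4 - 40x^3 + 25x^2 - 6x. The coefficient of x^5 equals -trace(L) = -10, matching the sum of degrees. The largest eigenvalue, 6, is at most the vertex count 6. There is one zero in the spectrum, matching the 1 component.

x^6 - 10x^5 + 30x^4 - 40x^3 + 25x^2 - 6x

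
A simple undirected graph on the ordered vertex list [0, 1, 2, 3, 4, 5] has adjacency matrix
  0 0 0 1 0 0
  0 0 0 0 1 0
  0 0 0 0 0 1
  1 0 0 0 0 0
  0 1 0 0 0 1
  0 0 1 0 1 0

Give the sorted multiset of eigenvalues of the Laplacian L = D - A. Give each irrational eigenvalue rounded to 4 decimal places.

[0, 0, 0.5858, 2, 2, 3.4142]

With the vertex order [0, 1, 2, 3, 4, 5], the degrees are [1, 1, 1, 1, 2, 2], giving D = diag(1, 1, 1, 1, 2, 2) and L = D - A. L is symmetric positive semidefinite, so every eigenvalue is real and nonnegative. The 2 zero eigenvalues correspond to the 2 connected components.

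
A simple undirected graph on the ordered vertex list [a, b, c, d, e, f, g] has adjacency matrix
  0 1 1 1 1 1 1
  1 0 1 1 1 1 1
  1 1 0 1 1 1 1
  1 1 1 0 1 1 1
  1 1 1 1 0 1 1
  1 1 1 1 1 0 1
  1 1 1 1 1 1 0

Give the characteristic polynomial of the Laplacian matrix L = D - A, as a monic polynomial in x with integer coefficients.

Reading degrees in the order [a, b, c, d, e, f, g] gives [6, 6, 6, 6, 6, 6, 6]; set D = diag(6, 6, 6, 6, 6, 6, 6) and form L = D - A. The eigenvalues of L are [0, 7, 7, 7, 7, 7, 7]; the characteristic polynomial is the product of (x - lambda_i), which multiplies out to x^7 - 42x^6 + 735x^5 - 6860x^4 + 36015x^3 - 100842x^2 + 117649x. The constant term is 0 because L is singular (the all-ones vector lies in its kernel). The largest eigenvalue, 7, is at most the vertex count 7. The eigenvalues sum to 42, which equals trace(L) = 2|E|.

x^7 - 42x^6 + 735x^5 - 6860x^4 + 36015x^3 - 100842x^2 + 117649x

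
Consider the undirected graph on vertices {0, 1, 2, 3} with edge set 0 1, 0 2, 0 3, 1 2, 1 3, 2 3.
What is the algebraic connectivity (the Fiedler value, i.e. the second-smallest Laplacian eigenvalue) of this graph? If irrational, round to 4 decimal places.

Reading degrees in the order [0, 1, 2, 3] gives [3, 3, 3, 3]; set D = diag(3, 3, 3, 3) and form L = D - A. The sorted Laplacian eigenvalues are [0, 4, 4, 4]; the algebraic connectivity is the second entry, 4. There is one zero in the spectrum, matching the 1 component.

4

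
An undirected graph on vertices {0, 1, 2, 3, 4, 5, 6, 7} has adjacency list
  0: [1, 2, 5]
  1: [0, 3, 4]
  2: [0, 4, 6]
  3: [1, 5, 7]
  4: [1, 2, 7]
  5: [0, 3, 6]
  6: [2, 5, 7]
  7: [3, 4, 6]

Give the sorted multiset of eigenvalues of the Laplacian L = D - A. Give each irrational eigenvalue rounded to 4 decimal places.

With the vertex order [0, 1, 2, 3, 4, 5, 6, 7], the degrees are [3, 3, 3, 3, 3, 3, 3, 3], giving D = diag(3, 3, 3, 3, 3, 3, 3, 3) and L = D - A. L is symmetric positive semidefinite, so every eigenvalue is real and nonnegative. The eigenvalues sum to 24, which equals trace(L) = 2|E|. There is one zero in the spectrum, matching the 1 component.

[0, 2, 2, 2, 4, 4, 4, 6]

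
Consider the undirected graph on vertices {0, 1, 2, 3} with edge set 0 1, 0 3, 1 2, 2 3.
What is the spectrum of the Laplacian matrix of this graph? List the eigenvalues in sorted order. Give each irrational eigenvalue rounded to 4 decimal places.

[0, 2, 2, 4]

Reading degrees in the order [0, 1, 2, 3] gives [2, 2, 2, 2]; set D = diag(2, 2, 2, 2) and form L = D - A. The multiplicity of 0 as a Laplacian eigenvalue equals the number of connected components. The single zero eigenvalue shows the graph is connected. There is one zero in the spectrum, matching the 1 component.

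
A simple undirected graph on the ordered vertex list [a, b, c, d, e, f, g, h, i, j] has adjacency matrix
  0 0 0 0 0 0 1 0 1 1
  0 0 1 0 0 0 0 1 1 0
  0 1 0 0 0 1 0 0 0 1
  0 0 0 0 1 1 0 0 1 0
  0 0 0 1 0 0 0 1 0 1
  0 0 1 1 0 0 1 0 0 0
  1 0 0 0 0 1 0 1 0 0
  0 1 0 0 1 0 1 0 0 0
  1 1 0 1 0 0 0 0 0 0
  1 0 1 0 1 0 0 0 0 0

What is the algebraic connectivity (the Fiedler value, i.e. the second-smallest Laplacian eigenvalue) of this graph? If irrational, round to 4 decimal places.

Reading degrees in the order [a, b, c, d, e, f, g, h, i, j] gives [3, 3, 3, 3, 3, 3, 3, 3, 3, 3]; set D = diag(3, 3, 3, 3, 3, 3, 3, 3, 3, 3) and form L = D - A. The sorted Laplacian eigenvalues are [0, 2, 2, 2, 2, 2, 5, 5, 5, 5]; the algebraic connectivity is the second entry, 2.

2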